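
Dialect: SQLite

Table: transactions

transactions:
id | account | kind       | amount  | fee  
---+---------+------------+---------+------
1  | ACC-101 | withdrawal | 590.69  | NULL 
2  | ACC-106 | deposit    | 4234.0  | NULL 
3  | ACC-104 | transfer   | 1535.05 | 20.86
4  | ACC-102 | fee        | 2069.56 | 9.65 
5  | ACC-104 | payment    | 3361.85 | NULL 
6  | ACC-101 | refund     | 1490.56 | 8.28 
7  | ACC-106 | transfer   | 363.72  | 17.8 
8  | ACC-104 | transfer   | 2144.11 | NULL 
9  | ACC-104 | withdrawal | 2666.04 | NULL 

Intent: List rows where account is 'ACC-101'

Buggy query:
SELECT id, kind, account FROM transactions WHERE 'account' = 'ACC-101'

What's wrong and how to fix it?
Bug: Single quotes denote string literals in SQL; the column name is being compared as a constant string

Fix: Remove the quotes around the column name (or use double quotes for an identifier)

Corrected query:
SELECT id, kind, account FROM transactions WHERE account = 'ACC-101'

Result:
id | kind       | account
---+------------+--------
1  | withdrawal | ACC-101
6  | refund     | ACC-101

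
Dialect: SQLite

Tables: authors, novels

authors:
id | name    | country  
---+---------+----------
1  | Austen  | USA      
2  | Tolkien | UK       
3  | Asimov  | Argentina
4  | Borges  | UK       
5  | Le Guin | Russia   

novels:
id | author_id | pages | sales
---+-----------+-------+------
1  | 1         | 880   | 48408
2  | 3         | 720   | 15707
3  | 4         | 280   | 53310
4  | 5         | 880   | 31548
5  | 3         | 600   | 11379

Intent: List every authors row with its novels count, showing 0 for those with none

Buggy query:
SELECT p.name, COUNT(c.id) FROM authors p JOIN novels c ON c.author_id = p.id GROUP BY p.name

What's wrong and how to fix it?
Bug: An inner join excludes parents with zero children

Fix: Use LEFT JOIN so parents without children still appear (COUNT(c.id) gives 0)

Corrected query:
SELECT p.name, COUNT(c.id) FROM authors p LEFT JOIN novels c ON c.author_id = p.id GROUP BY p.name

Result:
name    | COUNT(c.id)
--------+------------
Asimov  | 2          
Austen  | 1          
Borges  | 1          
Le Guin | 1          
Tolkien | 0          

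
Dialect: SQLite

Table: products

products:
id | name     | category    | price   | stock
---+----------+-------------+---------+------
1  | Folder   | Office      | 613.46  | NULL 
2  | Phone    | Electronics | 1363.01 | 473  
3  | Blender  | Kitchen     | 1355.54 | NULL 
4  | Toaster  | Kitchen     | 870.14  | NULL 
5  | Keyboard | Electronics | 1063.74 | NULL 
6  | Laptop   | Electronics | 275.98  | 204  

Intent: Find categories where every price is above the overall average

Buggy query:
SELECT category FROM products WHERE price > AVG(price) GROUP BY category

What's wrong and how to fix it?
Bug: WHERE evaluates per row before aggregation, so AVG() is unavailable

Fix: Use a subquery for AVG and a HAVING MIN(...) filter so the condition holds for every row in the group

Corrected query:
SELECT category FROM products GROUP BY category HAVING MIN(price) > (SELECT AVG(price) FROM products)

Result:
(no rows)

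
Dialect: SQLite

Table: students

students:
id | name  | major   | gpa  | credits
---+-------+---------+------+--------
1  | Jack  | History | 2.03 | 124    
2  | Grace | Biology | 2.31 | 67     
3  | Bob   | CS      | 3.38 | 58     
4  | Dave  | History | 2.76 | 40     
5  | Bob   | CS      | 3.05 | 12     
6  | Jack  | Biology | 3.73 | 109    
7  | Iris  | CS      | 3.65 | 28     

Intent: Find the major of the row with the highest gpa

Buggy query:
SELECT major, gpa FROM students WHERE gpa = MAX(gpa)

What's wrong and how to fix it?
Bug: MAX(gpa) is an aggregate and cannot be used directly in WHERE

Fix: Use a subquery: WHERE gpa = (SELECT MAX(gpa) FROM students)

Corrected query:
SELECT major, gpa FROM students WHERE gpa = (SELECT MAX(gpa) FROM students)

Result:
major   | gpa 
--------+-----
Biology | 3.73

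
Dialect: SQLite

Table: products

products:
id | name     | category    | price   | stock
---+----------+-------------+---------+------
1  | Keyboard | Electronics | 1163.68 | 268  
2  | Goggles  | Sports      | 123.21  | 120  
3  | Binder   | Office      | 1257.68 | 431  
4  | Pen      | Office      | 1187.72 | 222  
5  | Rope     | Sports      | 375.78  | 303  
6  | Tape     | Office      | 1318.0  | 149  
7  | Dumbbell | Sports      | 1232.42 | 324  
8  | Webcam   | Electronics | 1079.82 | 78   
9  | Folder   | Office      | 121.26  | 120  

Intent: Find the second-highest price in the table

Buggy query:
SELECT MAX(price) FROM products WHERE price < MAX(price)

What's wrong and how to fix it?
Bug: MAX(price) on the right of the comparison is an aggregate-in-WHERE error

Fix: Put the inner MAX in a scalar subquery

Corrected query:
SELECT MAX(price) FROM products WHERE price < (SELECT MAX(price) FROM products)

Result:
MAX(price)
----------
1257.68   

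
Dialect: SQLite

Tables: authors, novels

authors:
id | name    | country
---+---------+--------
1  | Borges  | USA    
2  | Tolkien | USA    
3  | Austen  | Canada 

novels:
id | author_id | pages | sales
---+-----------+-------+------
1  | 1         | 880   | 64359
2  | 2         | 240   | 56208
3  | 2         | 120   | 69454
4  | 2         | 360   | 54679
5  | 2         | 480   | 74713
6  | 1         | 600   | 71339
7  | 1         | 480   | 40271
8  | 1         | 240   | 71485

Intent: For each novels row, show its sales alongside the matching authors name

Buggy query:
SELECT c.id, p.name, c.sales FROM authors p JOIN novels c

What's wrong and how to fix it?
Bug: JOIN with no ON clause produces a cartesian product; every novels row pairs with every authors row

Fix: Specify the join condition linking the foreign key to the parent id

Corrected query:
SELECT c.id, p.name, c.sales FROM authors p JOIN novels c ON c.author_id = p.id

Result:
id | name    | sales
---+---------+------
1  | Borges  | 64359
2  | Tolkien | 56208
3  | Tolkien | 69454
4  | Tolkien | 54679
5  | Tolkien | 74713
6  | Borges  | 71339
7  | Borges  | 40271
8  | Borges  | 71485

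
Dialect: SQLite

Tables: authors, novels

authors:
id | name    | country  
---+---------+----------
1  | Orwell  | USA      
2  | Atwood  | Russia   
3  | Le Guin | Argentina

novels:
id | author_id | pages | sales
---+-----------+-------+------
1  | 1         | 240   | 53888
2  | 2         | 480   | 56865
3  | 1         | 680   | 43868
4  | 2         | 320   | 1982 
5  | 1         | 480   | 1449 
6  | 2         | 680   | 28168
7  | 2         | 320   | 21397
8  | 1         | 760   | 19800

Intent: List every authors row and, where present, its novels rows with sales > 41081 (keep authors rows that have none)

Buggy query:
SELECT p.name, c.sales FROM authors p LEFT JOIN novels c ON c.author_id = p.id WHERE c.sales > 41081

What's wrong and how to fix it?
Bug: A WHERE condition on the right-hand table after LEFT JOIN drops unmatched parents

Fix: Move the right-table condition into the ON clause so unmatched parents are kept

Corrected query:
SELECT p.name, c.sales FROM authors p LEFT JOIN novels c ON c.author_id = p.id AND c.sales > 41081

Result:
name    | sales
--------+------
Orwell  | 43868
Orwell  | 53888
Atwood  | 56865
Le Guin | NULL 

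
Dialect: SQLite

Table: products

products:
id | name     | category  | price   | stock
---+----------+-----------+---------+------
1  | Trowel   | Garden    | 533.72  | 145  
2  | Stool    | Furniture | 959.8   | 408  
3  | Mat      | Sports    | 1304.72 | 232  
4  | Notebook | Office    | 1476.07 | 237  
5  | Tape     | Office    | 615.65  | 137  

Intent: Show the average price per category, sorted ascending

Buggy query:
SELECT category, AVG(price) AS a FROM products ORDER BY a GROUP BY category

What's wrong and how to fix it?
Bug: GROUP BY must precede ORDER BY

Fix: Reorder: SELECT … FROM … GROUP BY … ORDER BY …

Corrected query:
SELECT category, AVG(price) AS a FROM products GROUP BY category ORDER BY a

Result:
category  | a      
----------+--------
Garden    | 533.72 
Furniture | 959.8  
Office    | 1045.86
Sports    | 1304.72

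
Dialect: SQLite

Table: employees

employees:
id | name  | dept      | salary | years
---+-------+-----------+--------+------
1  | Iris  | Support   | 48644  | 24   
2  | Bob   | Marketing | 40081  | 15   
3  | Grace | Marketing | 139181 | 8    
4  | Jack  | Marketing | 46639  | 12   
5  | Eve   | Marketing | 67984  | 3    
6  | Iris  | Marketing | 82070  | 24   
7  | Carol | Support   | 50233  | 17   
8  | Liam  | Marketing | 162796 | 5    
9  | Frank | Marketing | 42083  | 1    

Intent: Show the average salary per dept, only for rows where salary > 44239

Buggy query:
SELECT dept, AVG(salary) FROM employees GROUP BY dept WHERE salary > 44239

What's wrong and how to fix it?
Bug: Row-level WHERE must come before GROUP BY in the clause order

Fix: Place WHERE between FROM and GROUP BY

Corrected query:
SELECT dept, AVG(salary) FROM employees WHERE salary > 44239 GROUP BY dept

Result:
dept      | AVG(salary)
----------+------------
Marketing | 99734      
Support   | 49438.5    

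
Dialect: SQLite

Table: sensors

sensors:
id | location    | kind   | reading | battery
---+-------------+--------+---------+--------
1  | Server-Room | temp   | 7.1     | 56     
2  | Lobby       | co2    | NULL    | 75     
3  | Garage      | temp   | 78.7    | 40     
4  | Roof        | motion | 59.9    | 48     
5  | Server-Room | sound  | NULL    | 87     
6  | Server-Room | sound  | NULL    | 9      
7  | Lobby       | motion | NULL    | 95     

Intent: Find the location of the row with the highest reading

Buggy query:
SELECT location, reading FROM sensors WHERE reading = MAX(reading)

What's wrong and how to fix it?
Bug: MAX(reading) is an aggregate and cannot be used directly in WHERE

Fix: Wrap MAX in a scalar subquery so WHERE compares against a single value

Corrected query:
SELECT location, reading FROM sensors WHERE reading = (SELECT MAX(reading) FROM sensors)

Result:
location | reading
---------+--------
Garage   | 78.7   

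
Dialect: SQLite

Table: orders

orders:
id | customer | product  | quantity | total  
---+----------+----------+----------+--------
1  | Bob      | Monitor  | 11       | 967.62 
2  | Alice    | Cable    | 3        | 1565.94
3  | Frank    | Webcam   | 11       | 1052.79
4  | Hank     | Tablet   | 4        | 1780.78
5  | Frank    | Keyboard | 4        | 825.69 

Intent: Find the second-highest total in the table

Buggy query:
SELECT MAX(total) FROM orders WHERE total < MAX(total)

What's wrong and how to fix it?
Bug: The inner MAX is an aggregate inside WHERE, which is not allowed

Fix: Compute the overall MAX in a subquery, then take MAX of rows below it

Corrected query:
SELECT MAX(total) FROM orders WHERE total < (SELECT MAX(total) FROM orders)

Result:
MAX(total)
----------
1565.94   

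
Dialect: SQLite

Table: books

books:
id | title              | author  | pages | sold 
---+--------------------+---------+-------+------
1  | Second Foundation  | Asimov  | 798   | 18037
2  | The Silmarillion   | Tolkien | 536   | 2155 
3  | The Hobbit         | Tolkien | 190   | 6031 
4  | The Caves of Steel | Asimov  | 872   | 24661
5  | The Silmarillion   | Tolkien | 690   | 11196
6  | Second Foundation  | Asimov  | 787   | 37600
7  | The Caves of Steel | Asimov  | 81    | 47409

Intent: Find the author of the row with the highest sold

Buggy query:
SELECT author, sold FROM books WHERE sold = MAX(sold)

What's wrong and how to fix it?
Bug: WHERE is evaluated per row; an aggregate over the whole table isn't defined there

Fix: Wrap MAX in a scalar subquery so WHERE compares against a single value

Corrected query:
SELECT author, sold FROM books WHERE sold = (SELECT MAX(sold) FROM books)

Result:
author | sold 
-------+------
Asimov | 47409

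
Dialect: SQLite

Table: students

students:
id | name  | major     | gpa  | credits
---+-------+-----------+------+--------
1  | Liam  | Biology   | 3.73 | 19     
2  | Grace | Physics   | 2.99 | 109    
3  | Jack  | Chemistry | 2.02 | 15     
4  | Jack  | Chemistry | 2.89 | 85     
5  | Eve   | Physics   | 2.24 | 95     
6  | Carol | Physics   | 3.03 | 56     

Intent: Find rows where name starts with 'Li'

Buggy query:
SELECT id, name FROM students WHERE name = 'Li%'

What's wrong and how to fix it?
Bug: '=' compares the literal string including the % character; pattern matching needs LIKE

Fix: Replace '=' with LIKE so 'Li%' is treated as a pattern

Corrected query:
SELECT id, name FROM students WHERE name LIKE 'Li%'

Result:
id | name
---+-----
1  | Liam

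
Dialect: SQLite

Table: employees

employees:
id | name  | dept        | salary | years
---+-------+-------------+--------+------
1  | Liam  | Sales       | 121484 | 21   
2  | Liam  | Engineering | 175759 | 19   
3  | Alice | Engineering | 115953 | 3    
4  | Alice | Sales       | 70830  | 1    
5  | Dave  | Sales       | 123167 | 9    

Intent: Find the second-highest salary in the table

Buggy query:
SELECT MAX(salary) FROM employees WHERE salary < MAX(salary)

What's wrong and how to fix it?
Bug: The inner MAX is an aggregate inside WHERE, which is not allowed

Fix: Put the inner MAX in a scalar subquery

Corrected query:
SELECT MAX(salary) FROM employees WHERE salary < (SELECT MAX(salary) FROM employees)

Result:
MAX(salary)
-----------
123167     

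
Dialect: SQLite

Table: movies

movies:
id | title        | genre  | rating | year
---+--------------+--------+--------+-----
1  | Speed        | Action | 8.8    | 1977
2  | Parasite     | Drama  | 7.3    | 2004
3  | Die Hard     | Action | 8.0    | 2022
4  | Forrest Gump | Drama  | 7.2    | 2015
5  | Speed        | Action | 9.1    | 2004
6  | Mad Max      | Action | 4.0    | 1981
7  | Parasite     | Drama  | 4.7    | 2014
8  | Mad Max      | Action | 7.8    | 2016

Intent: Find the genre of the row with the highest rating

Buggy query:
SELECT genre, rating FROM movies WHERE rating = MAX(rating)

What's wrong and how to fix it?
Bug: MAX(rating) is an aggregate and cannot be used directly in WHERE

Fix: Use a subquery: WHERE rating = (SELECT MAX(rating) FROM movies)

Corrected query:
SELECT genre, rating FROM movies WHERE rating = (SELECT MAX(rating) FROM movies)

Result:
genre  | rating
-------+-------
Action | 9.1   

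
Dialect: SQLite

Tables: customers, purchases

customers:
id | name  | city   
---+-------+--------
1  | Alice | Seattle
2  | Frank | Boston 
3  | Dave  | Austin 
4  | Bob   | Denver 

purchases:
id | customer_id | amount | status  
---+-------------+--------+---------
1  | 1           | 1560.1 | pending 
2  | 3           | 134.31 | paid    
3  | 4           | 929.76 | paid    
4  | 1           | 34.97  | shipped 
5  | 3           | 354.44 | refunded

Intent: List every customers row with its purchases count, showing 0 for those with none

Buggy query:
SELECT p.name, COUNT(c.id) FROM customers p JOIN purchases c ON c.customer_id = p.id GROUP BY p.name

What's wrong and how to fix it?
Bug: An inner join excludes parents with zero children

Fix: Use LEFT JOIN so parents without children still appear (COUNT(c.id) gives 0)

Corrected query:
SELECT p.name, COUNT(c.id) FROM customers p LEFT JOIN purchases c ON c.customer_id = p.id GROUP BY p.name

Result:
name  | COUNT(c.id)
------+------------
Alice | 2          
Bob   | 1          
Dave  | 2          
Frank | 0          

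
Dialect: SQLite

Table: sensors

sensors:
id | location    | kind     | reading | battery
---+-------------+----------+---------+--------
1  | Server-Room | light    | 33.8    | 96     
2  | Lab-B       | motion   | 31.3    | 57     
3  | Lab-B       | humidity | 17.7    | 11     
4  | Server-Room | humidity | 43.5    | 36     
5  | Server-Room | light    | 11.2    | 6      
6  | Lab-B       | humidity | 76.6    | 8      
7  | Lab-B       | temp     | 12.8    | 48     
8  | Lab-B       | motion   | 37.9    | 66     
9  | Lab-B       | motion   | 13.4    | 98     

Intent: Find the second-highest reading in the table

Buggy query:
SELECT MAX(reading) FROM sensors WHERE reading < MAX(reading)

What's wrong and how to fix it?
Bug: MAX(reading) on the right of the comparison is an aggregate-in-WHERE error

Fix: Put the inner MAX in a scalar subquery

Corrected query:
SELECT MAX(reading) FROM sensors WHERE reading < (SELECT MAX(reading) FROM sensors)

Result:
MAX(reading)
------------
43.5        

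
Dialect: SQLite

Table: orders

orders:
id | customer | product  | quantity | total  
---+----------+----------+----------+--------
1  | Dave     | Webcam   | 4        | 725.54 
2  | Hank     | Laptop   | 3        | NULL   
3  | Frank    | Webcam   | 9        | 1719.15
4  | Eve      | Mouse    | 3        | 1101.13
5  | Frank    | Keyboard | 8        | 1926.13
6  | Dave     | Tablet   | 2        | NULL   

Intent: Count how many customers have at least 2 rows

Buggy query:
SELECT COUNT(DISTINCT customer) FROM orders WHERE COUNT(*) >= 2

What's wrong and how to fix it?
Bug: COUNT(*) cannot appear in WHERE; the per-group count doesn't exist yet

Fix: Use a subquery that GROUPs and filters with HAVING, then count its rows

Corrected query:
SELECT COUNT(*) FROM (SELECT customer FROM orders GROUP BY customer HAVING COUNT(*) >= 2)

Result:
COUNT(*)
--------
2       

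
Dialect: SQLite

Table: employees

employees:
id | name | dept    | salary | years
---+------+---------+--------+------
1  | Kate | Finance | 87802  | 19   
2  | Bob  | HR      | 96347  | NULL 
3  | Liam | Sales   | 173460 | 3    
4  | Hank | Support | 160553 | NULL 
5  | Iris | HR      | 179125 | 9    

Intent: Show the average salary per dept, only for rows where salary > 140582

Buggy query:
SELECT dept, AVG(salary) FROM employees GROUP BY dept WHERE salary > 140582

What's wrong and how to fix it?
Bug: Row-level WHERE must come before GROUP BY in the clause order

Fix: Move the WHERE clause before GROUP BY

Corrected query:
SELECT dept, AVG(salary) FROM employees WHERE salary > 140582 GROUP BY dept

Result:
dept    | AVG(salary)
--------+------------
HR      | 179125     
Sales   | 173460     
Support | 160553     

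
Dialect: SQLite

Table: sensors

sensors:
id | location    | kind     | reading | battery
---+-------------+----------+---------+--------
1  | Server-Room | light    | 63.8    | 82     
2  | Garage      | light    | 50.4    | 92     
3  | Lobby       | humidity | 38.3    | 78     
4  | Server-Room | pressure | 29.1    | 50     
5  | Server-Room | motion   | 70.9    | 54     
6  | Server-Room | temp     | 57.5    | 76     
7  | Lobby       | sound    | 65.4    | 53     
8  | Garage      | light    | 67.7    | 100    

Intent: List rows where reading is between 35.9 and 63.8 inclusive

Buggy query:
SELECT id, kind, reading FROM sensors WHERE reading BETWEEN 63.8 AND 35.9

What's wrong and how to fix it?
Bug: The bounds are reversed; BETWEEN a AND b requires a <= b to match anything

Fix: Write BETWEEN 35.9 AND 63.8

Corrected query:
SELECT id, kind, reading FROM sensors WHERE reading BETWEEN 35.9 AND 63.8

Result:
id | kind     | reading
---+----------+--------
1  | light    | 63.8   
2  | light    | 50.4   
3  | humidity | 38.3   
6  | temp     | 57.5   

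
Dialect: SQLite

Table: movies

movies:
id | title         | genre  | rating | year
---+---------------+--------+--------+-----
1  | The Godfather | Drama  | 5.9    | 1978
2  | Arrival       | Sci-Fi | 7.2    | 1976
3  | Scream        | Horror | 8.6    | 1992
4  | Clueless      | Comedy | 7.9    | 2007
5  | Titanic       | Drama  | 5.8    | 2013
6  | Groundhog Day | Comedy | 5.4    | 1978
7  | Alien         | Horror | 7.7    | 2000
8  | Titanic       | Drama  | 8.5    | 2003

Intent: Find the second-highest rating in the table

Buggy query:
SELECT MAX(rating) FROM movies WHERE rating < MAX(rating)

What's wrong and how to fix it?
Bug: The inner MAX is an aggregate inside WHERE, which is not allowed

Fix: Compute the overall MAX in a subquery, then take MAX of rows below it

Corrected query:
SELECT MAX(rating) FROM movies WHERE rating < (SELECT MAX(rating) FROM movies)

Result:
MAX(rating)
-----------
8.5        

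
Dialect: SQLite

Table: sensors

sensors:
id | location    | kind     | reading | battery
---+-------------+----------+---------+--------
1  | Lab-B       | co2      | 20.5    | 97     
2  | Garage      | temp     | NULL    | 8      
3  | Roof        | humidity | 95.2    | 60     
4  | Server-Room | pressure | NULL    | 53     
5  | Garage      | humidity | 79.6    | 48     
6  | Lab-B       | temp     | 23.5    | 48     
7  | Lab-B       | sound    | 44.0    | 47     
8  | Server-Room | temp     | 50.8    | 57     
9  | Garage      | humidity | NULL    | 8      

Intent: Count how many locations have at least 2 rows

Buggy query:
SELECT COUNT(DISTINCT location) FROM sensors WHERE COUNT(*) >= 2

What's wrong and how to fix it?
Bug: WHERE filters individual rows, not groups, so a group-level COUNT is invalid there

Fix: Use a subquery that GROUPs and filters with HAVING, then count its rows

Corrected query:
SELECT COUNT(*) FROM (SELECT location FROM sensors GROUP BY location HAVING COUNT(*) >= 2)

Result:
COUNT(*)
--------
3       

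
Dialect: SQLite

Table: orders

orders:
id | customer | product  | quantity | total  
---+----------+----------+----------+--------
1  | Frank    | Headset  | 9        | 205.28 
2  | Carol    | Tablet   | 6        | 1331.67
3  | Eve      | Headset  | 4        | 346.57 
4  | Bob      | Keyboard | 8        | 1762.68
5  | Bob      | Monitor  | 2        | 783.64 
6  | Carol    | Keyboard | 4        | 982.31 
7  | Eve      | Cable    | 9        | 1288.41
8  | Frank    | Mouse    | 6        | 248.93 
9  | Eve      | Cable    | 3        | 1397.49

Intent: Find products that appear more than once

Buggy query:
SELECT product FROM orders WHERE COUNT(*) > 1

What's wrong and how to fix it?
Bug: COUNT(*) is an aggregate and cannot be used in WHERE

Fix: Group first, then use HAVING for the count condition

Corrected query:
SELECT product FROM orders GROUP BY product HAVING COUNT(*) > 1

Result:
product 
--------
Cable   
Headset 
Keyboard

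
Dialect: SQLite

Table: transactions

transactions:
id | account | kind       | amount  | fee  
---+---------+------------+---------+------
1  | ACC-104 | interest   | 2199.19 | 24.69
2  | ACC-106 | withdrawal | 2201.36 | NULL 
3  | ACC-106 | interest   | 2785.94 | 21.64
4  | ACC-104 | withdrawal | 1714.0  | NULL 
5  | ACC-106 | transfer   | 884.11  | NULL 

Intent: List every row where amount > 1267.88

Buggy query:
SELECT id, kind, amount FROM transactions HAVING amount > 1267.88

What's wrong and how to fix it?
Bug: This is a non-aggregate query (no GROUP BY, no aggregates), so in SQLite the HAVING clause is invalid here; a row-level condition belongs in WHERE

Fix: Use WHERE for row-level filtering

Corrected query:
SELECT id, kind, amount FROM transactions WHERE amount > 1267.88

Result:
id | kind       | amount 
---+------------+--------
1  | interest   | 2199.19
2  | withdrawal | 2201.36
3  | interest   | 2785.94
4  | withdrawal | 1714   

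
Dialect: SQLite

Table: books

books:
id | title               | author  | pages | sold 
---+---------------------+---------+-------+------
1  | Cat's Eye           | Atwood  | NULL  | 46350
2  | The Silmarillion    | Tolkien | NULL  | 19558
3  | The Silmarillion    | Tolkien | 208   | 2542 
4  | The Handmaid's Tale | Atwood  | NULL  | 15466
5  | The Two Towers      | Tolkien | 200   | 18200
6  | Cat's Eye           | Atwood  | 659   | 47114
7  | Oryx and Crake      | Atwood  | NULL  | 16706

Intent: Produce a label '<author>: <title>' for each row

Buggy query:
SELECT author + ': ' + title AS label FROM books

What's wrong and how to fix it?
Bug: SQLite uses || for string concatenation; + coerces text to numbers (yielding 0)

Fix: Replace + with || to concatenate text

Corrected query:
SELECT author || ': ' || title AS label FROM books

Result:
label                      
---------------------------
Atwood: Cat's Eye          
Tolkien: The Silmarillion  
Tolkien: The Silmarillion  
Atwood: The Handmaid's Tale
Tolkien: The Two Towers    
Atwood: Cat's Eye          
Atwood: Oryx and Crake     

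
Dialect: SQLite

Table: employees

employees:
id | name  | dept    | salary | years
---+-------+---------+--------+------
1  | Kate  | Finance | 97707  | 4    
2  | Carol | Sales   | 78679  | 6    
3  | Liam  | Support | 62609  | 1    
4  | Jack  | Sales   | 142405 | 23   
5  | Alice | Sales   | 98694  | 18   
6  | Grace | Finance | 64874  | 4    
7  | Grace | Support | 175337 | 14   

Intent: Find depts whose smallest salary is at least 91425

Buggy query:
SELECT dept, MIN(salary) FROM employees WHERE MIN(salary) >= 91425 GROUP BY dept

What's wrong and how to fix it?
Bug: Aggregates like MIN are computed per group after WHERE runs

Fix: Replace WHERE with HAVING after the GROUP BY

Corrected query:
SELECT dept, MIN(salary) FROM employees GROUP BY dept HAVING MIN(salary) >= 91425

Result:
(no rows)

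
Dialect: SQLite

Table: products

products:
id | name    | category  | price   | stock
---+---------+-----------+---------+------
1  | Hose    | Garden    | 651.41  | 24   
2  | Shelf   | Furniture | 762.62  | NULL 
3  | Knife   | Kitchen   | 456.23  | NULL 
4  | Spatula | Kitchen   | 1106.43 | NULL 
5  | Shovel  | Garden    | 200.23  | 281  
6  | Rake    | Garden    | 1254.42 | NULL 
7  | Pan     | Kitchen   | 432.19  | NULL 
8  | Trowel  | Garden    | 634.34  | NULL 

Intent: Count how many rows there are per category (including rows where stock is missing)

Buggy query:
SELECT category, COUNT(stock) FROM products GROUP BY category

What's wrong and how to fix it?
Bug: COUNT(stock) skips NULLs, so groups with missing stock are undercounted

Fix: Replace COUNT(stock) with COUNT(*)

Corrected query:
SELECT category, COUNT(*) FROM products GROUP BY category

Result:
category  | COUNT(*)
----------+---------
Furniture | 1       
Garden    | 4       
Kitchen   | 3       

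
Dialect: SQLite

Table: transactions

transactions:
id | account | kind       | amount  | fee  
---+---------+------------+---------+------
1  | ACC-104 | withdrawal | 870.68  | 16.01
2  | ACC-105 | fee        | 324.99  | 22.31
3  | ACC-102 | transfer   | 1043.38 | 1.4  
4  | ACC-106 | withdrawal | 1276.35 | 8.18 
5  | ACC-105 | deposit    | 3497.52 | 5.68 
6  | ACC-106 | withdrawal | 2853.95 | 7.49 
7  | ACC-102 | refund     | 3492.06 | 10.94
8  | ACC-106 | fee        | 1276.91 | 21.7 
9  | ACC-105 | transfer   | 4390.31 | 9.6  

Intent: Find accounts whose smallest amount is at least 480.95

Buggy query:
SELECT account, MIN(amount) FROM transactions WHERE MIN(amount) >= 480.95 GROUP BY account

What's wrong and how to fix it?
Bug: MIN() in WHERE is a misuse of aggregate

Fix: Replace WHERE with HAVING after the GROUP BY

Corrected query:
SELECT account, MIN(amount) FROM transactions GROUP BY account HAVING MIN(amount) >= 480.95

Result:
account | MIN(amount)
--------+------------
ACC-102 | 1043.38    
ACC-104 | 870.68     
ACC-106 | 1276.35    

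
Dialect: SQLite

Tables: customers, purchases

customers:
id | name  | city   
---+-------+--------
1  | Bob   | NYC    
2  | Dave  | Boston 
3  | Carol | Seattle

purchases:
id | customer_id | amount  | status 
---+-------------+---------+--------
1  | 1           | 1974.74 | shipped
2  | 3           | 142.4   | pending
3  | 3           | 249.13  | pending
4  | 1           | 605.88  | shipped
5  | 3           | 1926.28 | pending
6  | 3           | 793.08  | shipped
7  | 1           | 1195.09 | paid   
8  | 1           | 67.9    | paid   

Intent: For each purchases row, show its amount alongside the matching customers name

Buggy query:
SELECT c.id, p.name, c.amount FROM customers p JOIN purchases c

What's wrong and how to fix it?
Bug: JOIN with no ON clause produces a cartesian product; every purchases row pairs with every customers row

Fix: Add ON c.customer_id = p.id to the JOIN

Corrected query:
SELECT c.id, p.name, c.amount FROM customers p JOIN purchases c ON c.customer_id = p.id

Result:
id | name  | amount 
---+-------+--------
1  | Bob   | 1974.74
2  | Carol | 142.4  
3  | Carol | 249.13 
4  | Bob   | 605.88 
5  | Carol | 1926.28
6  | Carol | 793.08 
7  | Bob   | 1195.09
8  | Bob   | 67.9   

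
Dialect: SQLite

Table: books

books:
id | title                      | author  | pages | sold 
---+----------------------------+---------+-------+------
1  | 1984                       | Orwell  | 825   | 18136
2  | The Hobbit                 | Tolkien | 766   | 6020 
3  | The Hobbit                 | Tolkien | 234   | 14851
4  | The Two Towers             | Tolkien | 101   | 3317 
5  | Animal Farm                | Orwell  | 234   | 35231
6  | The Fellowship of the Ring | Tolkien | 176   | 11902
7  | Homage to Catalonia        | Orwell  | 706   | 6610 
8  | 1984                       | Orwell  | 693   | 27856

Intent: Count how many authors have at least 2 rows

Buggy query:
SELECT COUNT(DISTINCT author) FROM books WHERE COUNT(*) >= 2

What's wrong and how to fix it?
Bug: COUNT(*) cannot appear in WHERE; the per-group count doesn't exist yet

Fix: Group first with HAVING COUNT(*) >= 2, then COUNT the resulting groups

Corrected query:
SELECT COUNT(*) FROM (SELECT author FROM books GROUP BY author HAVING COUNT(*) >= 2)

Result:
COUNT(*)
--------
2       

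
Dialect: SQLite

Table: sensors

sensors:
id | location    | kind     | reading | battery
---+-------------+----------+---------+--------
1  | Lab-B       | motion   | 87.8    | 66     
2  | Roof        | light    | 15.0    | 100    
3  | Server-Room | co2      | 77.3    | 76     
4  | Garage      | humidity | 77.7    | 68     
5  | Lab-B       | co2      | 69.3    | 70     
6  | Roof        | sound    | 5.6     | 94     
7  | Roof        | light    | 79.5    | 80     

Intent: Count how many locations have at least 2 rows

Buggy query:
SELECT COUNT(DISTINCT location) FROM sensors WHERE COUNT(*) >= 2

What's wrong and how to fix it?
Bug: WHERE filters individual rows, not groups, so a group-level COUNT is invalid there

Fix: Group first with HAVING COUNT(*) >= 2, then COUNT the resulting groups

Corrected query:
SELECT COUNT(*) FROM (SELECT location FROM sensors GROUP BY location HAVING COUNT(*) >= 2)

Result:
COUNT(*)
--------
2       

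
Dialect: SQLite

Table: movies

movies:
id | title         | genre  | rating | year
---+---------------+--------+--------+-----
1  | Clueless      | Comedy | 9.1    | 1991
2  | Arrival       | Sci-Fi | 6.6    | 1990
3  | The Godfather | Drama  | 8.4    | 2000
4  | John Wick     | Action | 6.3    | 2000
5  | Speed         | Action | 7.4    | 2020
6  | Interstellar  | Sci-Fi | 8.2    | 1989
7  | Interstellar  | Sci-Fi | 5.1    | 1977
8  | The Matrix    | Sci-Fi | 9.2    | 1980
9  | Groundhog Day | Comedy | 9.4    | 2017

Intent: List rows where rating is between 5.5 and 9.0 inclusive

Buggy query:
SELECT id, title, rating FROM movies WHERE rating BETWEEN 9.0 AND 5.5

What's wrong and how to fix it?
Bug: The bounds are reversed; BETWEEN a AND b requires a <= b to match anything

Fix: Swap the bounds so the smaller value comes first

Corrected query:
SELECT id, title, rating FROM movies WHERE rating BETWEEN 5.5 AND 9.0

Result:
id | title         | rating
---+---------------+-------
2  | Arrival       | 6.6   
3  | The Godfather | 8.4   
4  | John Wick     | 6.3   
5  | Speed         | 7.4   
6  | Interstellar  | 8.2   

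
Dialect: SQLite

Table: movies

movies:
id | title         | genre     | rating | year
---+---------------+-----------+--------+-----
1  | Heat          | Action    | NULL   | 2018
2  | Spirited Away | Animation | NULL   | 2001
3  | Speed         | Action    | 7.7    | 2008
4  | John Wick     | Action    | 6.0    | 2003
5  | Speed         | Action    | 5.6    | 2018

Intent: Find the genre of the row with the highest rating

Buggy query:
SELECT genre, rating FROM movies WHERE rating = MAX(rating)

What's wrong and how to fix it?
Bug: MAX(rating) is an aggregate and cannot be used directly in WHERE

Fix: Wrap MAX in a scalar subquery so WHERE compares against a single value

Corrected query:
SELECT genre, rating FROM movies WHERE rating = (SELECT MAX(rating) FROM movies)

Result:
genre  | rating
-------+-------
Action | 7.7   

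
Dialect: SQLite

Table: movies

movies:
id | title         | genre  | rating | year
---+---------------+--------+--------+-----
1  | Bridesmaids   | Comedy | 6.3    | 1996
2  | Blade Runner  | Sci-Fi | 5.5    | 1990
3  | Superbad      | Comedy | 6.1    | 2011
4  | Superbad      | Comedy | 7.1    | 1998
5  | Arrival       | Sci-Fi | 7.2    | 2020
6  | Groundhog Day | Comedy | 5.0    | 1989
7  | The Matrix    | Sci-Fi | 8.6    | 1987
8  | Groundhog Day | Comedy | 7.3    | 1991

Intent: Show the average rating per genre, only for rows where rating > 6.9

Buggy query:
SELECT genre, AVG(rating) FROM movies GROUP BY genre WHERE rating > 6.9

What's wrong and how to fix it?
Bug: WHERE cannot follow GROUP BY

Fix: Move the WHERE clause before GROUP BY

Corrected query:
SELECT genre, AVG(rating) FROM movies WHERE rating > 6.9 GROUP BY genre

Result:
genre  | AVG(rating)
-------+------------
Comedy | 7.2        
Sci-Fi | 7.9        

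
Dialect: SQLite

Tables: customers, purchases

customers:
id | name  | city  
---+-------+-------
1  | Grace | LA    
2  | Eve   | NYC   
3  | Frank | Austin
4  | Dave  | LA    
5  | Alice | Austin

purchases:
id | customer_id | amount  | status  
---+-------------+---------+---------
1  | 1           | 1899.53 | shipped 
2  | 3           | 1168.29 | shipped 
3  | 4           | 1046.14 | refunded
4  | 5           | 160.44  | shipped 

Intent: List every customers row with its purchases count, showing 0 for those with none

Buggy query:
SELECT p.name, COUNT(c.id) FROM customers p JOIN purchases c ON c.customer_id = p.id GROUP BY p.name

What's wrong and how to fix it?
Bug: An inner join excludes parents with zero children

Fix: Switch to LEFT JOIN to retain unmatched parent rows

Corrected query:
SELECT p.name, COUNT(c.id) FROM customers p LEFT JOIN purchases c ON c.customer_id = p.id GROUP BY p.name

Result:
name  | COUNT(c.id)
------+------------
Alice | 1          
Dave  | 1          
Eve   | 0          
Frank | 1          
Grace | 1          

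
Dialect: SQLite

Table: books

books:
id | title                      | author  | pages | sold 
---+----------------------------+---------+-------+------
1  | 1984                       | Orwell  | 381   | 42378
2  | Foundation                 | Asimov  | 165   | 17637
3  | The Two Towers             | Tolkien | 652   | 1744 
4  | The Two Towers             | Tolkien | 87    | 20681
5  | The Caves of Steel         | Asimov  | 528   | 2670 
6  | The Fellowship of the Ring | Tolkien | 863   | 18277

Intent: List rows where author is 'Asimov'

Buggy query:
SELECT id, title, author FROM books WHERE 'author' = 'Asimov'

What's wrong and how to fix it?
Bug: Single quotes denote string literals in SQL; the column name is being compared as a constant string

Fix: Remove the quotes around the column name (or use double quotes for an identifier)

Corrected query:
SELECT id, title, author FROM books WHERE author = 'Asimov'

Result:
id | title              | author
---+--------------------+-------
2  | Foundation         | Asimov
5  | The Caves of Steel | Asimov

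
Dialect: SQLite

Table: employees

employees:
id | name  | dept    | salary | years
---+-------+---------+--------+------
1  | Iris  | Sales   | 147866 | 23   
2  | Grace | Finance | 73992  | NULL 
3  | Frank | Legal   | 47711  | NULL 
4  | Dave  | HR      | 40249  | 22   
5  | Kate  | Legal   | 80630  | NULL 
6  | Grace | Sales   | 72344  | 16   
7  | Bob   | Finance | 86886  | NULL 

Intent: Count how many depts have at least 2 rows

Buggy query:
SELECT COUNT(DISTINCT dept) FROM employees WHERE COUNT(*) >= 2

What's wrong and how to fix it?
Bug: WHERE filters individual rows, not groups, so a group-level COUNT is invalid there

Fix: Group first with HAVING COUNT(*) >= 2, then COUNT the resulting groups

Corrected query:
SELECT COUNT(*) FROM (SELECT dept FROM employees GROUP BY dept HAVING COUNT(*) >= 2)

Result:
COUNT(*)
--------
3       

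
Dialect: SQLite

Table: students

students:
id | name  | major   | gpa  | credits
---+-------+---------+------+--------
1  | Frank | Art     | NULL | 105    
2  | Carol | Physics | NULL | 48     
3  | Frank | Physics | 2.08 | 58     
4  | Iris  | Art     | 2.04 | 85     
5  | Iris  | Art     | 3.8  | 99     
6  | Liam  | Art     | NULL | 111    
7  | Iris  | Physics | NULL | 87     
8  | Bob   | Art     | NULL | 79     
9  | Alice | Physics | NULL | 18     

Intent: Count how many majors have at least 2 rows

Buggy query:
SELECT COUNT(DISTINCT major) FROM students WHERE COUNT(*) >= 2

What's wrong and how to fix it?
Bug: WHERE filters individual rows, not groups, so a group-level COUNT is invalid there

Fix: Group first with HAVING COUNT(*) >= 2, then COUNT the resulting groups

Corrected query:
SELECT COUNT(*) FROM (SELECT major FROM students GROUP BY major HAVING COUNT(*) >= 2)

Result:
COUNT(*)
--------
2       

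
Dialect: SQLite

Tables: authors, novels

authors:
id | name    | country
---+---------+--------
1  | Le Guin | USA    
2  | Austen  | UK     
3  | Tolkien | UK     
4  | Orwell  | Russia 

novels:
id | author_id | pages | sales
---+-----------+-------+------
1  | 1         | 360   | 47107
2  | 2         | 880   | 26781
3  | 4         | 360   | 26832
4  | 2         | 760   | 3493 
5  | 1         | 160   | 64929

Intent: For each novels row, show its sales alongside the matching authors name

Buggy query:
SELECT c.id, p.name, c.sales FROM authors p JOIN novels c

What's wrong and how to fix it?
Bug: JOIN with no ON clause produces a cartesian product; every novels row pairs with every authors row

Fix: Specify the join condition linking the foreign key to the parent id

Corrected query:
SELECT c.id, p.name, c.sales FROM authors p JOIN novels c ON c.author_id = p.id

Result:
id | name    | sales
---+---------+------
1  | Le Guin | 47107
2  | Austen  | 26781
3  | Orwell  | 26832
4  | Austen  | 3493 
5  | Le Guin | 64929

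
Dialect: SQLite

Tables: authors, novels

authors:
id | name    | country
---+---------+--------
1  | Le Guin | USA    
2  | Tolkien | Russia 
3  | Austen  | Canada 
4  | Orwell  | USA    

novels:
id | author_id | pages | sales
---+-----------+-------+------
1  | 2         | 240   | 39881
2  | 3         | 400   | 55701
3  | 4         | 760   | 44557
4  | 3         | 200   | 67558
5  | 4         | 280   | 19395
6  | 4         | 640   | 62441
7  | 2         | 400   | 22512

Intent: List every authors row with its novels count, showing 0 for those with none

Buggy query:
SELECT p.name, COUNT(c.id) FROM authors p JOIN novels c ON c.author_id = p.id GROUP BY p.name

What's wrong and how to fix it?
Bug: INNER JOIN drops authors rows that have no matching novels rows

Fix: Switch to LEFT JOIN to retain unmatched parent rows

Corrected query:
SELECT p.name, COUNT(c.id) FROM authors p LEFT JOIN novels c ON c.author_id = p.id GROUP BY p.name

Result:
name    | COUNT(c.id)
--------+------------
Austen  | 2          
Le Guin | 0          
Orwell  | 3          
Tolkien | 2          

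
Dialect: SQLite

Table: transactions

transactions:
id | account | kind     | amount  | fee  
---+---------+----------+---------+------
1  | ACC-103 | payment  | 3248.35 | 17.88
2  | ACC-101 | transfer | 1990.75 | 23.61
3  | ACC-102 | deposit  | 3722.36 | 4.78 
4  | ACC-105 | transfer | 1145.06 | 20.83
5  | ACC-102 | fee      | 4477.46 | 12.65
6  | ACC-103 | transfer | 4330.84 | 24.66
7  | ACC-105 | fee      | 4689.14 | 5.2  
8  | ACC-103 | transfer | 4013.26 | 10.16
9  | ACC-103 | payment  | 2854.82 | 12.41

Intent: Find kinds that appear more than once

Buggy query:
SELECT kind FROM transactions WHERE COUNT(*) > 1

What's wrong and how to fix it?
Bug: COUNT(*) is an aggregate and cannot be used in WHERE

Fix: GROUP BY kind, then filter groups with HAVING COUNT(*) > 1

Corrected query:
SELECT kind FROM transactions GROUP BY kind HAVING COUNT(*) > 1

Result:
kind    
--------
fee     
payment 
transfer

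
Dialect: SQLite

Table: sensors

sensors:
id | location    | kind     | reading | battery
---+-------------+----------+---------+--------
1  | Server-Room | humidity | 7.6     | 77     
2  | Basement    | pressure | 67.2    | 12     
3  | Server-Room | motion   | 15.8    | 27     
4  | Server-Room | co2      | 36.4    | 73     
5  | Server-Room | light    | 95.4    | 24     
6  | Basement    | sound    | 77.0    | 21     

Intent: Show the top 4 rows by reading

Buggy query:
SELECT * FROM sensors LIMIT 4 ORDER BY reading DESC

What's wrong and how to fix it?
Bug: ORDER BY cannot follow LIMIT; LIMIT is the final clause

Fix: Swap the clauses: ORDER BY first, then LIMIT

Corrected query:
SELECT * FROM sensors ORDER BY reading DESC LIMIT 4

Result:
id | location    | kind     | reading | battery
---+-------------+----------+---------+--------
5  | Server-Room | light    | 95.4    | 24     
6  | Basement    | sound    | 77      | 21     
2  | Basement    | pressure | 67.2    | 12     
4  | Server-Room | co2      | 36.4    | 73     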